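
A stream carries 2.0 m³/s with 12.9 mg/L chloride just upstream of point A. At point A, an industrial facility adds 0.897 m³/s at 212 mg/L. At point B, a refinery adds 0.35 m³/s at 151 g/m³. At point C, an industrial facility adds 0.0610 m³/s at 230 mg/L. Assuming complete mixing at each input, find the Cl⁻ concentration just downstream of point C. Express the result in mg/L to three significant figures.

85.5 mg/L

After input A: C = (2·12.9 + 0.897·212) / 2.897 = 74.55 mg/L.
After input B: C = (2.897·74.55 + 0.35·151) / 3.247 = 82.79 mg/L.
After input C: C = (3.247·82.79 + 0.061·230) / 3.308 = 85.5 mg/L.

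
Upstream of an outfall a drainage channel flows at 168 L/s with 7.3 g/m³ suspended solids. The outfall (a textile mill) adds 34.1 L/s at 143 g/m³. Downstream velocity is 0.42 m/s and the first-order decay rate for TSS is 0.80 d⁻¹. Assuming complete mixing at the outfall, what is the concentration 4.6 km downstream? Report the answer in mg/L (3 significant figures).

34.1 L/s = 0.0341 m³/s.
168 L/s = 0.168 m³/s.
After complete mixing, C₀ = (0.0341·143 + 0.168·7.3) / 0.2021 = 30.2 mg/L.
Travel time t = 4600 m / 0.42 m/s = 1.095e+04 s = 0.1268 d.
C = 30.2·exp(−0.80·0.1268) = 30.2·0.9036 = 27.28 mg/L.

27.3 mg/L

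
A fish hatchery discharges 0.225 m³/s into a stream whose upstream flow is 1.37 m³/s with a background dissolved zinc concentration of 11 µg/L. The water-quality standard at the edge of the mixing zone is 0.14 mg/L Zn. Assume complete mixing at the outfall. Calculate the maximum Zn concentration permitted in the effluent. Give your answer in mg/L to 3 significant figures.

0.925 mg/L

11 µg/L = 0.011 mg/L.
Mass balance: 0.14·1.595 = 0.225·Cₑ + 1.37·0.011.
Cₑ = (0.2233 − 0.01507) / 0.225 = 0.9255 mg/L.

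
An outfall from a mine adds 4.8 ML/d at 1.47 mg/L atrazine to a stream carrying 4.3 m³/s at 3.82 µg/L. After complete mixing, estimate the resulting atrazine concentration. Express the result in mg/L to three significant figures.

4.8 ML/d = 0.05556 m³/s.
3.82 µg/L = 0.00382 mg/L.
Conservation of mass across the mixing zone: C = (0.05556·1.47 + 4.3·0.00382) / (0.05556 + 4.3) = 0.09809/4.356 = 0.02252 mg/L.

0.0225 mg/L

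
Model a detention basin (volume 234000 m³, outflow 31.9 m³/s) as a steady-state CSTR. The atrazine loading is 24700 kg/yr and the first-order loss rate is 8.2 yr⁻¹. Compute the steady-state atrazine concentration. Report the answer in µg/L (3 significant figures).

24.5 µg/L

Outflow Q = 31.9 m³/s × 3.156e+07 s/yr = 1.007e+09 m³/yr.
Steady-state CSTR mass balance: W = Q·C + k·V·C, so C = W/(Q + kV).
Q + kV = 1.007e+09 + 8.2·234000 = 1.009e+09 m³/yr.
C = 24700/1.009e+09 = 2.449e-05 kg/m³ = 0.02449 mg/L = 24.49 µg/L.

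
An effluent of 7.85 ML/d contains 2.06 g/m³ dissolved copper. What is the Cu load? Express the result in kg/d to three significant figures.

7.85 ML/d = 0.09086 m³/s.
Mass flux = Q·C = 0.09086 m³/s × 2.06 g/m³ = 0.1872 g/s.
= 0.1872 g/s × 86.4 = 16.17 kg/d.

16.2 kg/d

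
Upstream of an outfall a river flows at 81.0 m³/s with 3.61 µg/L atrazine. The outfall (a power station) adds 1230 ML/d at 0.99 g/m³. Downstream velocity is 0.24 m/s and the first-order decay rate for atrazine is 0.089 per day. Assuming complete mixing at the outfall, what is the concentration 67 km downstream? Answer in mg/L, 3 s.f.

1230 ML/d = 14.24 m³/s.
3.61 µg/L = 0.00361 mg/L.
After complete mixing, C₀ = (14.24·0.99 + 81·0.00361) / 95.24 = 0.1511 mg/L.
Travel time t = 6.7e+04 m / 0.24 m/s = 2.792e+05 s = 3.231 d.
C = 0.1511·exp(−0.089·3.231) = 0.1511·0.7501 = 0.1133 mg/L.

0.113 mg/L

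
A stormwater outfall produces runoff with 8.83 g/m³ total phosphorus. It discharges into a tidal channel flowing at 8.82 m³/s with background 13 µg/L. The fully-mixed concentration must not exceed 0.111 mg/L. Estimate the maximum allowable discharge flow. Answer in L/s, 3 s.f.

13 µg/L = 0.013 mg/L.
Mass balance at complete mixing: C_std·(Q_w + Q_r) = Q_w·C_e + Q_r·C_b.
Rearranging, Q_w = Q_r·(C_std − C_b)/(C_e − C_std) = 8.82·(0.111 − 0.013) / (8.83 − 0.111) = 0.09914 m³/s.
= 99.14 L/s.

99.1 L/s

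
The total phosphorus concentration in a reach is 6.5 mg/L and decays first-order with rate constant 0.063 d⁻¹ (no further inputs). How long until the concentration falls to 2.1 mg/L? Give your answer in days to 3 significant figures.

17.9 d

t = ln(C₀/C)/k = ln(6.5/2.1)/0.063 = 1.13/0.063 = 17.93 d.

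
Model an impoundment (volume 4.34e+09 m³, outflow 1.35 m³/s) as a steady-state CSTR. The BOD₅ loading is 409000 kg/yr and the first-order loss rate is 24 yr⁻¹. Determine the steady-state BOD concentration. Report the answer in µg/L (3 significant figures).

Outflow Q = 1.35 m³/s × 3.156e+07 s/yr = 4.26e+07 m³/yr.
Steady-state CSTR mass balance: W = Q·C + k·V·C, so C = W/(Q + kV).
Q + kV = 4.26e+07 + 24·4.34e+09 = 1.042e+11 m³/yr.
C = 409000/1.042e+11 = 3.925e-06 kg/m³ = 0.003925 mg/L = 3.925 µg/L.

3.93 µg/L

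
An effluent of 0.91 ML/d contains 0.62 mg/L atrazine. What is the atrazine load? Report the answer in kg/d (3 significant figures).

0.91 ML/d = 0.01053 m³/s.
Mass flux = Q·C = 0.01053 m³/s × 0.62 g/m³ = 0.00653 g/s.
= 0.00653 g/s × 86.4 = 0.5642 kg/d.

0.564 kg/d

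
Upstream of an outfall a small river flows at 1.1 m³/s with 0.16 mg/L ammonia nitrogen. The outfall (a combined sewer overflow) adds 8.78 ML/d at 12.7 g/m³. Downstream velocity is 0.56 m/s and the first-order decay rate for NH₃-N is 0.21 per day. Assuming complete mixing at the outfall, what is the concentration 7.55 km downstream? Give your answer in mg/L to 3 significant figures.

8.78 ML/d = 0.1016 m³/s.
After complete mixing, C₀ = (0.1016·12.7 + 1.1·0.16) / 1.202 = 1.221 mg/L.
Travel time t = 7550 m / 0.56 m/s = 1.348e+04 s = 0.156 d.
C = 1.221·exp(−0.21·0.156) = 1.221·0.9678 = 1.181 mg/L.

1.18 mg/L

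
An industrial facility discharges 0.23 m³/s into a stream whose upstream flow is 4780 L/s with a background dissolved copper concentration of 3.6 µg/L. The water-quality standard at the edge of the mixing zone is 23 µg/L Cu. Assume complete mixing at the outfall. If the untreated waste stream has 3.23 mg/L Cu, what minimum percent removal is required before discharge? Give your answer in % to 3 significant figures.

4780 L/s = 4.78 m³/s.
3.6 µg/L = 0.0036 mg/L.
23 µg/L = 0.023 mg/L.
Mass balance: 0.023·5.01 = 0.23·Cₑ + 4.78·0.0036.
Cₑ = (0.1152 − 0.01721) / 0.23 = 0.4262 mg/L.
Required removal = 1 − 0.4262/3.23 = 86.81 %.

86.8 %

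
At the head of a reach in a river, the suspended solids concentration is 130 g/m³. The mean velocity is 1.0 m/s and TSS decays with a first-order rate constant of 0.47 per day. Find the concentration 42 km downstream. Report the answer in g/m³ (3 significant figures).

Travel time t = 42 km / 1.0 m/s = 4.2e+04/1.0 = 4.2e+04 s = 0.4861 d.
First-order decay: C = 130·exp(−0.47·0.4861) = 130·0.7957 = 103.4 g/m³.

103 g/m³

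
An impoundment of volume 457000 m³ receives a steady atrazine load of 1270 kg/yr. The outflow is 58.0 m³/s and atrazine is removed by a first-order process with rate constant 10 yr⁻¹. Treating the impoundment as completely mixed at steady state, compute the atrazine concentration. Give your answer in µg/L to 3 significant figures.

Outflow Q = 58.0 m³/s × 3.156e+07 s/yr = 1.83e+09 m³/yr.
Steady-state CSTR mass balance: W = Q·C + k·V·C, so C = W/(Q + kV).
Q + kV = 1.83e+09 + 10·457000 = 1.835e+09 m³/yr.
C = 1270/1.835e+09 = 6.921e-07 kg/m³ = 0.0006921 mg/L = 0.6921 µg/L.

0.692 µg/L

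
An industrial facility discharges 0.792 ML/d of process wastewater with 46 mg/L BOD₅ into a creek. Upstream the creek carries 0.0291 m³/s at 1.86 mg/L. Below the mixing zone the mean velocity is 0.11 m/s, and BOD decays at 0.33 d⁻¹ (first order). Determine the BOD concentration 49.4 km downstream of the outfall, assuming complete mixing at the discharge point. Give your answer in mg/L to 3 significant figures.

2.24 mg/L

0.792 ML/d = 0.009167 m³/s.
After complete mixing, C₀ = (0.009167·46 + 0.0291·1.86) / 0.03827 = 12.43 mg/L.
Travel time t = 4.94e+04 m / 0.11 m/s = 4.491e+05 s = 5.198 d.
C = 12.43·exp(−0.33·5.198) = 12.43·0.1799 = 2.237 mg/L.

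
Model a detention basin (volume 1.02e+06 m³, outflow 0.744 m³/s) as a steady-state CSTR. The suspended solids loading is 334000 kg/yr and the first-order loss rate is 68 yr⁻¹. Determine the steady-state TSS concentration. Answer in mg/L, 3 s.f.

Outflow Q = 0.744 m³/s × 3.156e+07 s/yr = 2.348e+07 m³/yr.
Steady-state CSTR mass balance: W = Q·C + k·V·C, so C = W/(Q + kV).
Q + kV = 2.348e+07 + 68·1.02e+06 = 9.284e+07 m³/yr.
C = 334000/9.284e+07 = 0.003598 kg/m³ = 3.598 mg/L.

3.60 mg/L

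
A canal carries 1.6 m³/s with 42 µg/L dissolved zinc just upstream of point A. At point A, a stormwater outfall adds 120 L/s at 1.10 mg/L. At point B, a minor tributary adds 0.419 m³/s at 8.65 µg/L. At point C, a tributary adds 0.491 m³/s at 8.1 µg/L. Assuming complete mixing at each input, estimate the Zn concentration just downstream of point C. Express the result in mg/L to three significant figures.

0.0786 mg/L

42 µg/L = 0.042 mg/L.
120 L/s = 0.12 m³/s.
After input A: C = (1.6·0.042 + 0.12·1.1) / 1.72 = 0.1158 mg/L.
8.65 µg/L = 0.00865 mg/L.
After input B: C = (1.72·0.1158 + 0.419·0.00865) / 2.139 = 0.09482 mg/L.
8.1 µg/L = 0.0081 mg/L.
After input C: C = (2.139·0.09482 + 0.491·0.0081) / 2.63 = 0.07863 mg/L.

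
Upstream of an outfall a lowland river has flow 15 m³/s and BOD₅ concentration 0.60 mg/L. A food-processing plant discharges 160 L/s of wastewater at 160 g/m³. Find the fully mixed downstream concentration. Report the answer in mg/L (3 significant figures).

160 L/s = 0.16 m³/s.
Flow-weighted mixing gives C = (0.16·160 + 15·0.6) / (0.16 + 15) = 34.6/15.16 = 2.282 mg/L.

2.28 mg/L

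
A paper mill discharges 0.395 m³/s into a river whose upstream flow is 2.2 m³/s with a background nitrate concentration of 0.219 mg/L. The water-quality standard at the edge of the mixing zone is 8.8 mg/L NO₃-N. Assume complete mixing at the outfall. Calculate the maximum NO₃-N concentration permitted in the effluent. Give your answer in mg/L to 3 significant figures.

Mass balance: 8.8·2.595 = 0.395·Cₑ + 2.2·0.219.
Cₑ = (22.84 − 0.4818) / 0.395 = 56.59 mg/L.

56.6 mg/L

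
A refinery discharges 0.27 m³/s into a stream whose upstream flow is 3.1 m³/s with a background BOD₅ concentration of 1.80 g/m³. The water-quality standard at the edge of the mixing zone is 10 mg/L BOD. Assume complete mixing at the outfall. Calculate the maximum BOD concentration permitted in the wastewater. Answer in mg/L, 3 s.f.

Mass balance: 10·3.37 = 0.27·Cₑ + 3.1·1.8.
Cₑ = (33.7 − 5.58) / 0.27 = 104.1 mg/L.

104 mg/L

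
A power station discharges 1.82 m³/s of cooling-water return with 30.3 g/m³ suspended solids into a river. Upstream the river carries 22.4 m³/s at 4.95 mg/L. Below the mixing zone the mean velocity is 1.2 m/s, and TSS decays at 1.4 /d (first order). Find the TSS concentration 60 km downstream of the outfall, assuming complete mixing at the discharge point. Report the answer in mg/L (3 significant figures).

After complete mixing, C₀ = (1.82·30.3 + 22.4·4.95) / 24.22 = 6.855 mg/L.
Travel time t = 6e+04 m / 1.2 m/s = 5e+04 s = 0.5787 d.
C = 6.855·exp(−1.4·0.5787) = 6.855·0.4448 = 3.049 mg/L.

3.05 mg/L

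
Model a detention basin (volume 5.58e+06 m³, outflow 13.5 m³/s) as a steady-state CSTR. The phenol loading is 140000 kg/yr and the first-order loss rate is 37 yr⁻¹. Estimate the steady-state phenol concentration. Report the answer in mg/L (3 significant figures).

0.221 mg/L

Outflow Q = 13.5 m³/s × 3.156e+07 s/yr = 4.26e+08 m³/yr.
Steady-state CSTR mass balance: W = Q·C + k·V·C, so C = W/(Q + kV).
Q + kV = 4.26e+08 + 37·5.58e+06 = 6.325e+08 m³/yr.
C = 140000/6.325e+08 = 0.0002213 kg/m³ = 0.2213 mg/L.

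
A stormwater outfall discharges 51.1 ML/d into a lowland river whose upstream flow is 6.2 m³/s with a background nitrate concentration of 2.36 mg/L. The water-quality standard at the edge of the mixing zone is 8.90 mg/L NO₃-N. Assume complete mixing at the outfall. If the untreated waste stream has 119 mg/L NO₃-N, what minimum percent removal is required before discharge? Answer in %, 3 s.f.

34.9 %

51.1 ML/d = 0.5914 m³/s.
Mass balance: 8.9·6.791 = 0.5914·Cₑ + 6.2·2.36.
Cₑ = (60.44 − 14.63) / 0.5914 = 77.46 mg/L.
Required removal = 1 − 77.46/119 = 34.91 %.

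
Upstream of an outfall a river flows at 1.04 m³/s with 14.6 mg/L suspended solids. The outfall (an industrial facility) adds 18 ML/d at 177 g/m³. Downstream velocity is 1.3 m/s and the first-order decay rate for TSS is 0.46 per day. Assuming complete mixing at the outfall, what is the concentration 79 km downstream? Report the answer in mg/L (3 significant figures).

18 ML/d = 0.2083 m³/s.
After complete mixing, C₀ = (0.2083·177 + 1.04·14.6) / 1.248 = 41.7 mg/L.
Travel time t = 7.9e+04 m / 1.3 m/s = 6.077e+04 s = 0.7033 d.
C = 41.7·exp(−0.46·0.7033) = 41.7·0.7236 = 30.18 mg/L.

30.2 mg/L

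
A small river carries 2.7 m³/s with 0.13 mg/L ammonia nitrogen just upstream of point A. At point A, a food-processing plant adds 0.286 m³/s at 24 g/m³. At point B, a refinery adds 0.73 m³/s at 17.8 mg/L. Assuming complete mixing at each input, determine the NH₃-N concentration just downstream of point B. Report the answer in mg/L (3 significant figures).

After input A: C = (2.7·0.13 + 0.286·24) / 2.986 = 2.416 mg/L.
After input B: C = (2.986·2.416 + 0.73·17.8) / 3.716 = 5.438 mg/L.

5.44 mg/L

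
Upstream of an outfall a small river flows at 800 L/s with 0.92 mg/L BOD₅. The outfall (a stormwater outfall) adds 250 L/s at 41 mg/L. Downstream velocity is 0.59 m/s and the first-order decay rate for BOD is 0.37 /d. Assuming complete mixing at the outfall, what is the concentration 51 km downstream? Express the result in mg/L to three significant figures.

7.23 mg/L

250 L/s = 0.25 m³/s.
800 L/s = 0.8 m³/s.
After complete mixing, C₀ = (0.25·41 + 0.8·0.92) / 1.05 = 10.46 mg/L.
Travel time t = 5.1e+04 m / 0.59 m/s = 8.644e+04 s = 1 d.
C = 10.46·exp(−0.37·1) = 10.46·0.6906 = 7.226 mg/L.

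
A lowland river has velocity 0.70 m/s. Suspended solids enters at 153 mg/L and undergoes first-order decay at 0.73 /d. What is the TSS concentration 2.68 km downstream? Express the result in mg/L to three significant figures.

148 mg/L

Travel time t = 2.68 km / 0.70 m/s = 2680/0.70 = 3829 s = 0.04431 d.
First-order decay: C = 153·exp(−0.73·0.04431) = 153·0.9682 = 148.1 mg/L.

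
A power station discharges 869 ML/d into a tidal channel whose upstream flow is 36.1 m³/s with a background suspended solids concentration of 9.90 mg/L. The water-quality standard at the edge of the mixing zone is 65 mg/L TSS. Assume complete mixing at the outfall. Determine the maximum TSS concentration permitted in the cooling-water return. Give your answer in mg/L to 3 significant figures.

263 mg/L

869 ML/d = 10.06 m³/s.
Mass balance: 65·46.16 = 10.06·Cₑ + 36.1·9.9.
Cₑ = (3000 − 357.4) / 10.06 = 262.8 mg/L.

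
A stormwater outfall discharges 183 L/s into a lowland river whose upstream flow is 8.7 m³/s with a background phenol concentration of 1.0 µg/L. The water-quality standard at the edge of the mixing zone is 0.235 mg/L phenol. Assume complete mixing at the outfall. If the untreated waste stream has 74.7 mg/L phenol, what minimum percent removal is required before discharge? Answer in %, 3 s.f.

84.8 %

183 L/s = 0.183 m³/s.
1.0 µg/L = 0.001 mg/L.
Mass balance: 0.235·8.883 = 0.183·Cₑ + 8.7·0.001.
Cₑ = (2.088 − 0.0087) / 0.183 = 11.36 mg/L.
Required removal = 1 − 11.36/74.7 = 84.79 %.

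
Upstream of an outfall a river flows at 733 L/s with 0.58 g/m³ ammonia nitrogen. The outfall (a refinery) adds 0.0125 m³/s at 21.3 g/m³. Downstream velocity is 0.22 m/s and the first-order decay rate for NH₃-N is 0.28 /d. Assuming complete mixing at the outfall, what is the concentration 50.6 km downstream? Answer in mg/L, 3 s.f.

0.440 mg/L

733 L/s = 0.733 m³/s.
After complete mixing, C₀ = (0.0125·21.3 + 0.733·0.58) / 0.7455 = 0.9274 mg/L.
Travel time t = 5.06e+04 m / 0.22 m/s = 2.3e+05 s = 2.662 d.
C = 0.9274·exp(−0.28·2.662) = 0.9274·0.4746 = 0.4401 mg/L.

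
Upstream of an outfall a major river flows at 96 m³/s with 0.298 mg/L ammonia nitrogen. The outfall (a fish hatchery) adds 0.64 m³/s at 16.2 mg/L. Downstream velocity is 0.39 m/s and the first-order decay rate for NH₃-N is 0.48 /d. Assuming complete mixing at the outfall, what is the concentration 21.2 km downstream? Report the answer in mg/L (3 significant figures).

0.298 mg/L

After complete mixing, C₀ = (0.64·16.2 + 96·0.298) / 96.64 = 0.4033 mg/L.
Travel time t = 2.12e+04 m / 0.39 m/s = 5.436e+04 s = 0.6292 d.
C = 0.4033·exp(−0.48·0.6292) = 0.4033·0.7393 = 0.2982 mg/L.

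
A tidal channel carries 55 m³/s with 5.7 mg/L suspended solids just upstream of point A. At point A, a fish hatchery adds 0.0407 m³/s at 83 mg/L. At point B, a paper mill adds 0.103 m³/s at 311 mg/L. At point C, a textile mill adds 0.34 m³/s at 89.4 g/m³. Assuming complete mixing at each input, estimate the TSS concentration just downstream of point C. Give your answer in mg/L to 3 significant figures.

After input A: C = (55·5.7 + 0.0407·83) / 55.04 = 5.757 mg/L.
After input B: C = (55.04·5.757 + 0.103·311) / 55.14 = 6.327 mg/L.
After input C: C = (55.14·6.327 + 0.34·89.4) / 55.48 = 6.836 mg/L.

6.84 mg/L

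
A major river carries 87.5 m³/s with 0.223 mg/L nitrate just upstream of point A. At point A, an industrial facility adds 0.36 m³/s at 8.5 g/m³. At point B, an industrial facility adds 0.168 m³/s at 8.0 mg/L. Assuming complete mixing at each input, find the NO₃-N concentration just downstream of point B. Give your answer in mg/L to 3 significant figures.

After input A: C = (87.5·0.223 + 0.36·8.5) / 87.86 = 0.2569 mg/L.
After input B: C = (87.86·0.2569 + 0.168·8) / 88.03 = 0.2717 mg/L.

0.272 mg/L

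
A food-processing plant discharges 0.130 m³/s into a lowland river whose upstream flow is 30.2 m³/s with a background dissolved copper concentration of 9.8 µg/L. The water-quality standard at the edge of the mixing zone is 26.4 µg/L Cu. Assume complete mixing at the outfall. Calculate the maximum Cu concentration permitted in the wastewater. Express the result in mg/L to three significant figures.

3.88 mg/L

9.8 µg/L = 0.0098 mg/L.
26.4 µg/L = 0.0264 mg/L.
Mass balance: 0.0264·30.33 = 0.13·Cₑ + 30.2·0.0098.
Cₑ = (0.8007 − 0.296) / 0.13 = 3.883 mg/L.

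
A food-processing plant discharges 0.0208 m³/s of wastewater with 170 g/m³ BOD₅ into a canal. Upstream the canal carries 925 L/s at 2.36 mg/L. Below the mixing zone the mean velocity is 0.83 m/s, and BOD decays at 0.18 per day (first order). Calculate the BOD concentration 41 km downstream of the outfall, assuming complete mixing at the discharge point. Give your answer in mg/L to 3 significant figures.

925 L/s = 0.925 m³/s.
After complete mixing, C₀ = (0.0208·170 + 0.925·2.36) / 0.9458 = 6.047 mg/L.
Travel time t = 4.1e+04 m / 0.83 m/s = 4.94e+04 s = 0.5717 d.
C = 6.047·exp(−0.18·0.5717) = 6.047·0.9022 = 5.455 mg/L.

5.46 mg/L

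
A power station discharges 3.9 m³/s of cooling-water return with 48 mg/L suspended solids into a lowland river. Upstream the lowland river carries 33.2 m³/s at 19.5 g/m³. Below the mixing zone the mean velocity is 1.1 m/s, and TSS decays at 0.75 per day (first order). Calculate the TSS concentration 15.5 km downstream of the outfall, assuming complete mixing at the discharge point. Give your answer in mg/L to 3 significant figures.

19.9 mg/L

After complete mixing, C₀ = (3.9·48 + 33.2·19.5) / 37.1 = 22.5 mg/L.
Travel time t = 1.55e+04 m / 1.1 m/s = 1.409e+04 s = 0.1631 d.
C = 22.5·exp(−0.75·0.1631) = 22.5·0.8849 = 19.91 mg/L.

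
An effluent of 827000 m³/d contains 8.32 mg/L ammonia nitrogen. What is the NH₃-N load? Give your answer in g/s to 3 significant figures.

79.6 g/s

827000 m³/d = 9.572 m³/s.
Mass flux = Q·C = 9.572 m³/s × 8.32 g/m³ = 79.64 g/s.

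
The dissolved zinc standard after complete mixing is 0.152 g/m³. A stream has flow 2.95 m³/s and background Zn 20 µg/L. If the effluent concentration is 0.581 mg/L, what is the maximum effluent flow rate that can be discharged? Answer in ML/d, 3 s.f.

20 µg/L = 0.02 mg/L.
Mass balance at complete mixing: C_std·(Q_w + Q_r) = Q_w·C_e + Q_r·C_b.
Rearranging, Q_w = Q_r·(C_std − C_b)/(C_e − C_std) = 2.95·(0.152 − 0.02) / (0.581 − 0.152) = 0.9077 m³/s.
= 78.42 ML/d.

78.4 ML/d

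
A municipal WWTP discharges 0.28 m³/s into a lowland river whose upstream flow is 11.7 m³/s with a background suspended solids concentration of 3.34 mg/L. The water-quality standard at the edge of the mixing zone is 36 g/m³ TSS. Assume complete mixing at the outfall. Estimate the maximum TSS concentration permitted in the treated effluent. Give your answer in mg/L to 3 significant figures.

Mass balance: 36·11.98 = 0.28·Cₑ + 11.7·3.34.
Cₑ = (431.3 − 39.08) / 0.28 = 1401 mg/L.

1400 mg/L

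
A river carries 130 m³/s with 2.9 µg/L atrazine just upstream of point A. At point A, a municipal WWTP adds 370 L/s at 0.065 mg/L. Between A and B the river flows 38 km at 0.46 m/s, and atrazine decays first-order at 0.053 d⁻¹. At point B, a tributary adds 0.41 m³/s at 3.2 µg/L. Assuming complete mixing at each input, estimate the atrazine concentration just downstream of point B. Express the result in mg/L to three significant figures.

0.00293 mg/L

2.9 µg/L = 0.0029 mg/L.
370 L/s = 0.37 m³/s.
After input A: C = (130·0.0029 + 0.37·0.065) / 130.4 = 0.003076 mg/L.
Over the 38 km reach to input B (t = 8.261e+04 s = 0.9561 d), decay gives C = 0.003076·exp(−0.053·0.9561) = 0.002924 mg/L.
3.2 µg/L = 0.0032 mg/L.
After input B: C = (130.4·0.002924 + 0.41·0.0032) / 130.8 = 0.002925 mg/L.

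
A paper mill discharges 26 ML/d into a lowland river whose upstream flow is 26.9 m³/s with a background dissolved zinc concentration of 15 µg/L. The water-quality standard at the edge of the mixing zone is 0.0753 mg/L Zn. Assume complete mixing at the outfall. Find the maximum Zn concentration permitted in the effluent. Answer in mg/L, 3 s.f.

5.47 mg/L

26 ML/d = 0.3009 m³/s.
15 µg/L = 0.015 mg/L.
Mass balance: 0.0753·27.2 = 0.3009·Cₑ + 26.9·0.015.
Cₑ = (2.048 − 0.4035) / 0.3009 = 5.466 mg/L.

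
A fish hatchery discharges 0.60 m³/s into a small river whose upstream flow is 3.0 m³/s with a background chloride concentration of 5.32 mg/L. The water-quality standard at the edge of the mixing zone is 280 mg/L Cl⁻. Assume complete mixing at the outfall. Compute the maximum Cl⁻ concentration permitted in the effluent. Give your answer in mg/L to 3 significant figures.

1650 mg/L

Mass balance: 280·3.6 = 0.6·Cₑ + 3·5.32.
Cₑ = (1008 − 15.96) / 0.6 = 1653 mg/L.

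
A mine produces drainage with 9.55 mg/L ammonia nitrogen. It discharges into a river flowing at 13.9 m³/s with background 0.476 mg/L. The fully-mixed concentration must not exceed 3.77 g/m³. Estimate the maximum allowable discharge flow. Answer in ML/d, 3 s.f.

684 ML/d

Mass balance at complete mixing: C_std·(Q_w + Q_r) = Q_w·C_e + Q_r·C_b.
Rearranging, Q_w = Q_r·(C_std − C_b)/(C_e − C_std) = 13.9·(3.77 − 0.476) / (9.55 − 3.77) = 7.922 m³/s.
= 684.4 ML/d.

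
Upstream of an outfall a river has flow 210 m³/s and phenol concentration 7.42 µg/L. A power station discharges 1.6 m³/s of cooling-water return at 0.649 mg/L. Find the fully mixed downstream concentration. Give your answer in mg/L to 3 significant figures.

7.42 µg/L = 0.00742 mg/L.
Conservation of mass across the mixing zone: C = (1.6·0.649 + 210·0.00742) / (1.6 + 210) = 2.597/211.6 = 0.01227 mg/L.

0.0123 mg/L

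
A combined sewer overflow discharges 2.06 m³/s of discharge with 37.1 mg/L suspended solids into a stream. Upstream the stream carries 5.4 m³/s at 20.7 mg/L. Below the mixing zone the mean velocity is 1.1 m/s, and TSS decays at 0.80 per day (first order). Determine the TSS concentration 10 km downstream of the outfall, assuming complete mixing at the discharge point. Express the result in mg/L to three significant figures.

23.2 mg/L

After complete mixing, C₀ = (2.06·37.1 + 5.4·20.7) / 7.46 = 25.23 mg/L.
Travel time t = 1e+04 m / 1.1 m/s = 9091 s = 0.1052 d.
C = 25.23·exp(−0.80·0.1052) = 25.23·0.9193 = 23.19 mg/L.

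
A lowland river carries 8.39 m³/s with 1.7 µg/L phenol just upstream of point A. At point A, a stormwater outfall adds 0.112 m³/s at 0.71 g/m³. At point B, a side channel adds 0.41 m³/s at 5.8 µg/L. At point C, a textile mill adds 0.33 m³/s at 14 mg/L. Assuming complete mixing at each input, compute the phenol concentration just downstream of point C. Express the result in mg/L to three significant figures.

1.7 µg/L = 0.0017 mg/L.
After input A: C = (8.39·0.0017 + 0.112·0.71) / 8.502 = 0.01103 mg/L.
5.8 µg/L = 0.0058 mg/L.
After input B: C = (8.502·0.01103 + 0.41·0.0058) / 8.912 = 0.01079 mg/L.
After input C: C = (8.912·0.01079 + 0.33·14) / 9.242 = 0.5103 mg/L.

0.510 mg/L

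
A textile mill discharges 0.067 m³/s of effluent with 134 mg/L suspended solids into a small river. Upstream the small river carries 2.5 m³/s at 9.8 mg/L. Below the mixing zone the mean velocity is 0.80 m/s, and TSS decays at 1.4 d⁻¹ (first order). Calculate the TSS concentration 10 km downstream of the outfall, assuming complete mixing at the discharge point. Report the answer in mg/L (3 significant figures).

After complete mixing, C₀ = (0.067·134 + 2.5·9.8) / 2.567 = 13.04 mg/L.
Travel time t = 1e+04 m / 0.80 m/s = 1.25e+04 s = 0.1447 d.
C = 13.04·exp(−1.4·0.1447) = 13.04·0.8166 = 10.65 mg/L.

10.7 mg/L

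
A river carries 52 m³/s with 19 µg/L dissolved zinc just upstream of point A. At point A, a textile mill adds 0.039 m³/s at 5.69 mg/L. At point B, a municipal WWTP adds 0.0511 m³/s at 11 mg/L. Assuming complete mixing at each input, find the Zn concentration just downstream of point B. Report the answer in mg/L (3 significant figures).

19 µg/L = 0.019 mg/L.
After input A: C = (52·0.019 + 0.039·5.69) / 52.04 = 0.02325 mg/L.
After input B: C = (52.04·0.02325 + 0.0511·11) / 52.09 = 0.03402 mg/L.

0.0340 mg/L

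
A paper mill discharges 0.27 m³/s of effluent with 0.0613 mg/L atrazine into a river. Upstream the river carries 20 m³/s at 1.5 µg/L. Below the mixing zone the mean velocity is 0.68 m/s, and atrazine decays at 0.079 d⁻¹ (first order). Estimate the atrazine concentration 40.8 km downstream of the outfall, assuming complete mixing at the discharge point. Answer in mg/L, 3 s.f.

0.00217 mg/L

1.5 µg/L = 0.0015 mg/L.
After complete mixing, C₀ = (0.27·0.0613 + 20·0.0015) / 20.27 = 0.002297 mg/L.
Travel time t = 4.08e+04 m / 0.68 m/s = 6e+04 s = 0.6944 d.
C = 0.002297·exp(−0.079·0.6944) = 0.002297·0.9466 = 0.002174 mg/L.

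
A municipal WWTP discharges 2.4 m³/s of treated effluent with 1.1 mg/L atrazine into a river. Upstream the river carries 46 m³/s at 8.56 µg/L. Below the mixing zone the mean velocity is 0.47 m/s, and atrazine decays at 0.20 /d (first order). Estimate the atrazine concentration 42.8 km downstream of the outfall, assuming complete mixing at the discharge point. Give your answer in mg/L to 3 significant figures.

8.56 µg/L = 0.00856 mg/L.
After complete mixing, C₀ = (2.4·1.1 + 46·0.00856) / 48.4 = 0.06268 mg/L.
Travel time t = 4.28e+04 m / 0.47 m/s = 9.106e+04 s = 1.054 d.
C = 0.06268·exp(−0.20·1.054) = 0.06268·0.8099 = 0.05077 mg/L.

0.0508 mg/L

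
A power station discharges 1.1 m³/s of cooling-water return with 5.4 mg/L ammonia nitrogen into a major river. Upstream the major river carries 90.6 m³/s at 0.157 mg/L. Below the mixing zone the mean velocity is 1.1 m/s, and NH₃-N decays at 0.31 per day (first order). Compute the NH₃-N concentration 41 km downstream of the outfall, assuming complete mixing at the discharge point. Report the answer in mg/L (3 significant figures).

0.192 mg/L

After complete mixing, C₀ = (1.1·5.4 + 90.6·0.157) / 91.7 = 0.2199 mg/L.
Travel time t = 4.1e+04 m / 1.1 m/s = 3.727e+04 s = 0.4314 d.
C = 0.2199·exp(−0.31·0.4314) = 0.2199·0.8748 = 0.1924 mg/L.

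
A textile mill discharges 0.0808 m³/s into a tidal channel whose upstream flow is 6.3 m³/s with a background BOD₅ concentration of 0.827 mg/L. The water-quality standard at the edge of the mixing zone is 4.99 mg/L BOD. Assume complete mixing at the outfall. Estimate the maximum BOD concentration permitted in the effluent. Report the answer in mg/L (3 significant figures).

Mass balance: 4.99·6.381 = 0.0808·Cₑ + 6.3·0.827.
Cₑ = (31.84 − 5.21) / 0.0808 = 329.6 mg/L.

330 mg/L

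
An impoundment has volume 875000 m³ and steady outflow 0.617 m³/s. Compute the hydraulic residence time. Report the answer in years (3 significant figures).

Q = 0.617 m³/s × 3.156e+07 s/yr = 1.947e+07 m³/yr.
Hydraulic residence time τ = V/Q = 875000/1.947e+07 = 0.04494 yr.

0.0449 yr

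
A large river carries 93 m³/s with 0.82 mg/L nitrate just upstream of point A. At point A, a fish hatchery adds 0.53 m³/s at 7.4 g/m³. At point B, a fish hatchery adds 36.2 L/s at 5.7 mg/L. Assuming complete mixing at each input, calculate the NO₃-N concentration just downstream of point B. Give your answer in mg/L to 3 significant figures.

After input A: C = (93·0.82 + 0.53·7.4) / 93.53 = 0.8573 mg/L.
36.2 L/s = 0.0362 m³/s.
After input B: C = (93.53·0.8573 + 0.0362·5.7) / 93.57 = 0.8592 mg/L.

0.859 mg/L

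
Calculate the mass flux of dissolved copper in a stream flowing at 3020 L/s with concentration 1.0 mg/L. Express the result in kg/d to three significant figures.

261 kg/d

3020 L/s = 3.02 m³/s.
Mass flux = Q·C = 3.02 m³/s × 1 g/m³ = 3.02 g/s.
= 3.02 g/s × 86.4 = 260.9 kg/d.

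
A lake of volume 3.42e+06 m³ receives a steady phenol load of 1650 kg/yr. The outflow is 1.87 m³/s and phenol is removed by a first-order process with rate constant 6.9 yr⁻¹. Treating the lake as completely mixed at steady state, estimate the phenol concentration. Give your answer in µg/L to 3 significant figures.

20.0 µg/L

Outflow Q = 1.87 m³/s × 3.156e+07 s/yr = 5.901e+07 m³/yr.
Steady-state CSTR mass balance: W = Q·C + k·V·C, so C = W/(Q + kV).
Q + kV = 5.901e+07 + 6.9·3.42e+06 = 8.261e+07 m³/yr.
C = 1650/8.261e+07 = 1.997e-05 kg/m³ = 0.01997 mg/L = 19.97 µg/L.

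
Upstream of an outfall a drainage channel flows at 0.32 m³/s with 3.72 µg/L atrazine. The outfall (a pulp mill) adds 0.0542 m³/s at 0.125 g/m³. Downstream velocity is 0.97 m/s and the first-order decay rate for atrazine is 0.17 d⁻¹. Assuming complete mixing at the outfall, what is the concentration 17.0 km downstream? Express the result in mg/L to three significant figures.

3.72 µg/L = 0.00372 mg/L.
After complete mixing, C₀ = (0.0542·0.125 + 0.32·0.00372) / 0.3742 = 0.02129 mg/L.
Travel time t = 1.7e+04 m / 0.97 m/s = 1.753e+04 s = 0.2028 d.
C = 0.02129·exp(−0.17·0.2028) = 0.02129·0.9661 = 0.02056 mg/L.

0.0206 mg/L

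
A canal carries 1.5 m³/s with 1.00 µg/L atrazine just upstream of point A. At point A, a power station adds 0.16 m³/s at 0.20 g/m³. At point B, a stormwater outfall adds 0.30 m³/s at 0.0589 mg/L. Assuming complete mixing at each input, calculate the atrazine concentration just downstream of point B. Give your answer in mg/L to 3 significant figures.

0.0261 mg/L

1.00 µg/L = 0.001 mg/L.
After input A: C = (1.5·0.001 + 0.16·0.2) / 1.66 = 0.02018 mg/L.
After input B: C = (1.66·0.02018 + 0.3·0.0589) / 1.96 = 0.02611 mg/L.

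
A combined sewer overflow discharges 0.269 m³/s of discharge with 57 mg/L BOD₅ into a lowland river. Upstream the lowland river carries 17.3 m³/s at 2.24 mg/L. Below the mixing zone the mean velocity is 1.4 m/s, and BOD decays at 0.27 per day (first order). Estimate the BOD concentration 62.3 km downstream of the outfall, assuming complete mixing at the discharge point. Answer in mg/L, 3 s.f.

After complete mixing, C₀ = (0.269·57 + 17.3·2.24) / 17.57 = 3.078 mg/L.
Travel time t = 6.23e+04 m / 1.4 m/s = 4.45e+04 s = 0.515 d.
C = 3.078·exp(−0.27·0.515) = 3.078·0.8702 = 2.679 mg/L.

2.68 mg/L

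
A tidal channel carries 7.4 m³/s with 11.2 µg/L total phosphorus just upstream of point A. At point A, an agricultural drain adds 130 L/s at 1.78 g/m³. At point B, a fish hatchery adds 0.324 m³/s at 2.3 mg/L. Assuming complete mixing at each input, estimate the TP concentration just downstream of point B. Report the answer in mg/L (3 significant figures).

11.2 µg/L = 0.0112 mg/L.
130 L/s = 0.13 m³/s.
After input A: C = (7.4·0.0112 + 0.13·1.78) / 7.53 = 0.04174 mg/L.
After input B: C = (7.53·0.04174 + 0.324·2.3) / 7.854 = 0.1349 mg/L.

0.135 mg/L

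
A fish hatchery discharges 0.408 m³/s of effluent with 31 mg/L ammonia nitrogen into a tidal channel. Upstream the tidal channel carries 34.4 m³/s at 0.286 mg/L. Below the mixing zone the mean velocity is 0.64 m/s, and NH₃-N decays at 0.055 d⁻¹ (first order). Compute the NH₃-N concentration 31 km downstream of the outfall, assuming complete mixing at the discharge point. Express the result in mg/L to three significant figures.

0.626 mg/L

After complete mixing, C₀ = (0.408·31 + 34.4·0.286) / 34.81 = 0.646 mg/L.
Travel time t = 3.1e+04 m / 0.64 m/s = 4.844e+04 s = 0.5606 d.
C = 0.646·exp(−0.055·0.5606) = 0.646·0.9696 = 0.6264 mg/L.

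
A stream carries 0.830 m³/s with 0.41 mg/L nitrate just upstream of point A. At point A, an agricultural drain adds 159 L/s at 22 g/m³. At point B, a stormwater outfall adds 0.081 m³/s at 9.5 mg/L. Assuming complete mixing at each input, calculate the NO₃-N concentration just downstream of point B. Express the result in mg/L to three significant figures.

159 L/s = 0.159 m³/s.
After input A: C = (0.83·0.41 + 0.159·22) / 0.989 = 3.881 mg/L.
After input B: C = (0.989·3.881 + 0.081·9.5) / 1.07 = 4.306 mg/L.

4.31 mg/L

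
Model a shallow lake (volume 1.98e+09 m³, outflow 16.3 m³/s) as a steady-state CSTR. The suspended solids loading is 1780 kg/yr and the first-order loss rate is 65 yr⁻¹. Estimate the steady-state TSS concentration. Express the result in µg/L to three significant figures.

Outflow Q = 16.3 m³/s × 3.156e+07 s/yr = 5.144e+08 m³/yr.
Steady-state CSTR mass balance: W = Q·C + k·V·C, so C = W/(Q + kV).
Q + kV = 5.144e+08 + 65·1.98e+09 = 1.292e+11 m³/yr.
C = 1780/1.292e+11 = 1.378e-08 kg/m³ = 1.378e-05 mg/L = 0.01378 µg/L.

0.0138 µg/L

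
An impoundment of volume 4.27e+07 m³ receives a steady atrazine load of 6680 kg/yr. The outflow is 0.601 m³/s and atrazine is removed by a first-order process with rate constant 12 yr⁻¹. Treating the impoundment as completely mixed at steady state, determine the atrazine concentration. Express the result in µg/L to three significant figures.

Outflow Q = 0.601 m³/s × 3.156e+07 s/yr = 1.897e+07 m³/yr.
Steady-state CSTR mass balance: W = Q·C + k·V·C, so C = W/(Q + kV).
Q + kV = 1.897e+07 + 12·4.27e+07 = 5.314e+08 m³/yr.
C = 6680/5.314e+08 = 1.257e-05 kg/m³ = 0.01257 mg/L = 12.57 µg/L.

12.6 µg/L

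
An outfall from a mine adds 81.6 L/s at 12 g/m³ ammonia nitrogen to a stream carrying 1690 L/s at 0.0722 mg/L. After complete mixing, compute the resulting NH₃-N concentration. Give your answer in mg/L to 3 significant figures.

0.622 mg/L

81.6 L/s = 0.0816 m³/s.
1690 L/s = 1.69 m³/s.
Conservation of mass across the mixing zone: C = (0.0816·12 + 1.69·0.0722) / (0.0816 + 1.69) = 1.101/1.772 = 0.6216 mg/L.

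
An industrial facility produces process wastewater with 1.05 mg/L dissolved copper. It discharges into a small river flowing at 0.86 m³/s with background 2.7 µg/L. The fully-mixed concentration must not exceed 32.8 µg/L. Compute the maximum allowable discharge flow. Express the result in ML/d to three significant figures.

2.20 ML/d

2.7 µg/L = 0.0027 mg/L.
32.8 µg/L = 0.0328 mg/L.
Mass balance at complete mixing: C_std·(Q_w + Q_r) = Q_w·C_e + Q_r·C_b.
Rearranging, Q_w = Q_r·(C_std − C_b)/(C_e − C_std) = 0.86·(0.0328 − 0.0027) / (1.05 − 0.0328) = 0.02545 m³/s.
= 2.199 ML/d.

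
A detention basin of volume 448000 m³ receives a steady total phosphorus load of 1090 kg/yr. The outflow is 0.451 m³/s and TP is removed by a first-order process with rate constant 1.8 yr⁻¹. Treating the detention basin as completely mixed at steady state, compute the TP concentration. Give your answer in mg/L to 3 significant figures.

0.0725 mg/L

Outflow Q = 0.451 m³/s × 3.156e+07 s/yr = 1.423e+07 m³/yr.
Steady-state CSTR mass balance: W = Q·C + k·V·C, so C = W/(Q + kV).
Q + kV = 1.423e+07 + 1.8·448000 = 1.504e+07 m³/yr.
C = 1090/1.504e+07 = 7.248e-05 kg/m³ = 0.07248 mg/L.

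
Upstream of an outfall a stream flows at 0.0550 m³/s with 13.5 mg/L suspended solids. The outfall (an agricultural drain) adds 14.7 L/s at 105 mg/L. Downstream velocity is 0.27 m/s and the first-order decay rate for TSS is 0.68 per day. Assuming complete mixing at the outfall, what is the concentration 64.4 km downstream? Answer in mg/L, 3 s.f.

5.02 mg/L

14.7 L/s = 0.0147 m³/s.
After complete mixing, C₀ = (0.0147·105 + 0.055·13.5) / 0.0697 = 32.8 mg/L.
Travel time t = 6.44e+04 m / 0.27 m/s = 2.385e+05 s = 2.761 d.
C = 32.8·exp(−0.68·2.761) = 32.8·0.153 = 5.018 mg/L.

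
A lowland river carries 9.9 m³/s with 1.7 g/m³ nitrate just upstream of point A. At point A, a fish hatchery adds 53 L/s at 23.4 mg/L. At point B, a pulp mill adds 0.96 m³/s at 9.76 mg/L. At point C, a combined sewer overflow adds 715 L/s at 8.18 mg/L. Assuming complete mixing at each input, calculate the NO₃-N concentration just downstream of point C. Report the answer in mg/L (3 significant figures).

53 L/s = 0.053 m³/s.
After input A: C = (9.9·1.7 + 0.053·23.4) / 9.953 = 1.816 mg/L.
After input B: C = (9.953·1.816 + 0.96·9.76) / 10.91 = 2.514 mg/L.
715 L/s = 0.715 m³/s.
After input C: C = (10.91·2.514 + 0.715·8.18) / 11.63 = 2.863 mg/L.

2.86 mg/L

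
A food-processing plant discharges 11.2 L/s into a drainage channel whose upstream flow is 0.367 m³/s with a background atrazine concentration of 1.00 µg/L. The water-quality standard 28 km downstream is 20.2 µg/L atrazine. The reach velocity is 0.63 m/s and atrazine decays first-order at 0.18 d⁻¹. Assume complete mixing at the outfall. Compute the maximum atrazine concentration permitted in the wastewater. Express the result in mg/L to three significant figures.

0.716 mg/L

11.2 L/s = 0.0112 m³/s.
1.00 µg/L = 0.001 mg/L.
20.2 µg/L = 0.0202 mg/L.
Travel time to the compliance point: t = 2.8e+04/0.63 = 4.444e+04 s = 0.5144 d; decay factor exp(−0.18·0.5144) = 0.9116.
So the concentration just after mixing may be at most 0.0202/0.9116 = 0.02216 mg/L.
Mass balance: 0.02216·0.3782 = 0.0112·Cₑ + 0.367·0.001.
Cₑ = (0.008381 − 0.000367) / 0.0112 = 0.7155 mg/L.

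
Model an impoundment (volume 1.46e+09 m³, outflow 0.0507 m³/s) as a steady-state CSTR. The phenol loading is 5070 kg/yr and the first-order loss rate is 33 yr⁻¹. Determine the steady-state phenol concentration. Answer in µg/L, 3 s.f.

Outflow Q = 0.0507 m³/s × 3.156e+07 s/yr = 1.6e+06 m³/yr.
Steady-state CSTR mass balance: W = Q·C + k·V·C, so C = W/(Q + kV).
Q + kV = 1.6e+06 + 33·1.46e+09 = 4.818e+10 m³/yr.
C = 5070/4.818e+10 = 1.052e-07 kg/m³ = 0.0001052 mg/L = 0.1052 µg/L.

0.105 µg/L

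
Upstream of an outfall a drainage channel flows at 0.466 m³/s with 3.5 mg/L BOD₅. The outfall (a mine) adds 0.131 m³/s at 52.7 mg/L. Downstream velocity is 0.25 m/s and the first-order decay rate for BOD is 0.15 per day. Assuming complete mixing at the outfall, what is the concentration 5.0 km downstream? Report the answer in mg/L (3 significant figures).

After complete mixing, C₀ = (0.131·52.7 + 0.466·3.5) / 0.597 = 14.3 mg/L.
Travel time t = 5000 m / 0.25 m/s = 2e+04 s = 0.2315 d.
C = 14.3·exp(−0.15·0.2315) = 14.3·0.9659 = 13.81 mg/L.

13.8 mg/L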